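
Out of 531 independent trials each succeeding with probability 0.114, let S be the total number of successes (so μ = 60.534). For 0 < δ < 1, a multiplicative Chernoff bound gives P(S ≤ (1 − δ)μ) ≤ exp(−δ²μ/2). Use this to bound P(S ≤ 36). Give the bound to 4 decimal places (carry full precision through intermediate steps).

0.0069

Write 36 = (1 − δ)μ, so δ = 1 − 36/60.534 = 0.4052929…
Then the exponent is δ²μ/2 = (μ − 36)²/(2μ) = 4.971728.
Bound = exp(−4.971728) = 0.00693.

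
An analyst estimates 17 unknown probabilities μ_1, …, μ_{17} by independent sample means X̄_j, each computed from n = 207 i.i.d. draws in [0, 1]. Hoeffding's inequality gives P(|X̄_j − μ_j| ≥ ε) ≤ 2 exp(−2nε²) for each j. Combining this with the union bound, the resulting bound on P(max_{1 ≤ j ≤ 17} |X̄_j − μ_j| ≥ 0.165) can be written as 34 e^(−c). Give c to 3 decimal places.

Union bound over the 17 events: P(max_{1 ≤ j ≤ 17} |X̄_j − μ_j| ≥ 0.165) ≤ 17·2·exp(−2nε²) = 34 exp(−2·207·0.165²).
So c = 2·207·0.165² = 11.2712.

11.271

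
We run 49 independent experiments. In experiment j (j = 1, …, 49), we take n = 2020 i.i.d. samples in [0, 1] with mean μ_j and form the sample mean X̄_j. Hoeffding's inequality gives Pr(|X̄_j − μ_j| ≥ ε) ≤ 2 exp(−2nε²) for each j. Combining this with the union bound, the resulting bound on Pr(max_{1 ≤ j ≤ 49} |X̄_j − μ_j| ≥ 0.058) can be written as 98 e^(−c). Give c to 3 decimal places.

13.591

Union bound over the 49 events: Pr(max_{1 ≤ j ≤ 49} |X̄_j − μ_j| ≥ 0.058) ≤ 49·2·exp(−2nε²) = 98 exp(−2·2020·0.058²).
So c = 2·2020·0.058² = 13.5906.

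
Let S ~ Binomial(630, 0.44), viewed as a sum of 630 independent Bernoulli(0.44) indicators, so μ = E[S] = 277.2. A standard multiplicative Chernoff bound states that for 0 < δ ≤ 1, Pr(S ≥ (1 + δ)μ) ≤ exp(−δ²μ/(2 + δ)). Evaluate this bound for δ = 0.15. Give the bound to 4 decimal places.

Exponent = δ²μ/(2 + δ) = 0.15²·277.2/2.15 = 2.9009.
Bound = exp(−2.9009) = 0.05497.

0.0550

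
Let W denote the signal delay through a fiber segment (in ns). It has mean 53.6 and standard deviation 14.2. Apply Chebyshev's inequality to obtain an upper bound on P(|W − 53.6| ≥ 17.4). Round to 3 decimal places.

0.666

Chebyshev: P(|W − μ| ≥ t) ≤ Var(W)/t².
Var(W) = σ² = 14.2² = 201.64.
Bound = 201.64 / 302.76 = 0.6660.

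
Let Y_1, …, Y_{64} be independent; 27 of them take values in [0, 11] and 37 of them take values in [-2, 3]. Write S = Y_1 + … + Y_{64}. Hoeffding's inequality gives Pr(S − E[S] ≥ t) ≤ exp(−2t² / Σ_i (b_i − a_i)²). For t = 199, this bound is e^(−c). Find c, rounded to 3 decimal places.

18.894

Σ(b_i − a_i)² = 27·11² + 37·5² = 4192.
c = 2t² / 4192 = 2·199² / 4192 = 18.8936.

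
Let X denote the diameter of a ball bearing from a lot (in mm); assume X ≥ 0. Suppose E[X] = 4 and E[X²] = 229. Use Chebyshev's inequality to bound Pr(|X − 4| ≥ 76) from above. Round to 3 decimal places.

Var(X) = E[X²] − (E[X])² = 229 − 16 = 213.
Chebyshev's inequality: Pr(|X − μ| ≥ t) ≤ Var(X)/t² = 213/5776 = 0.0369.

0.037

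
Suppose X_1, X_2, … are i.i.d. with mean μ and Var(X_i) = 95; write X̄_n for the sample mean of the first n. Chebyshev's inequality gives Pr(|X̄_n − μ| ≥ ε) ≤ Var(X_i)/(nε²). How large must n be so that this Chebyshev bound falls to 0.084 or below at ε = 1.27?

Require 95/(n·1.27²) ≤ 0.084, i.e. n ≥ 95/(0.084·1.27²) = 701.192.
The smallest integer n is 702.

702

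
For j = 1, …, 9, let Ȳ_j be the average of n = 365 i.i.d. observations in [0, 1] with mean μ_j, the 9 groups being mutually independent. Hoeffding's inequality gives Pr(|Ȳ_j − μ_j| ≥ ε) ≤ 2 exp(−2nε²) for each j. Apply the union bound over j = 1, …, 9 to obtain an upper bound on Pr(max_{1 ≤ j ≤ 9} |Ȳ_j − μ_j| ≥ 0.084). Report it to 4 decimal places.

0.1043

Per-experiment Hoeffding bound: 2·exp(−2·365·0.084²) = 2·exp(−5.15088) = 0.011589.
Union bound over 9 events: 9·0.011589 = 0.10430.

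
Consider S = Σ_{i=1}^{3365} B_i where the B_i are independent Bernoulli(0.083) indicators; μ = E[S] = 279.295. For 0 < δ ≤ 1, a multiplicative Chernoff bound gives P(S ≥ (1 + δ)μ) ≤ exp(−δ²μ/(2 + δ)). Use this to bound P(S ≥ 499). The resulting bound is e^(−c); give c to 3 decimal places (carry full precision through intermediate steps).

Write 499 = (1 + δ)μ, so δ = 499/279.295 − 1 = 0.7866414…
Then the exponent is δ²μ/(2 + δ) = (499 − μ)² / (μ·(2 + δ)) = 62.020554.

62.021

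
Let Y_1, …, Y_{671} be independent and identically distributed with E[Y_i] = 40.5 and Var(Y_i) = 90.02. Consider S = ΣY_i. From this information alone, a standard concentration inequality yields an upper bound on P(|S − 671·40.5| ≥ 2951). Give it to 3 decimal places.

With mean and variance of each term known, Chebyshev's inequality bounds the deviation of the sum (or sample mean).
Var(S) = n·Var(Y_i) = 671·90.02 = 60403.42.
Chebyshev: P(|S − 671·40.5| ≥ 2951) ≤ Var(S)/2951² = 60403.42/8708401 = 0.0069.

0.007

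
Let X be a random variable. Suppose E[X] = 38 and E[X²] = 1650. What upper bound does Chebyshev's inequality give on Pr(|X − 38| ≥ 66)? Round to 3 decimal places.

Var(X) = E[X²] − (E[X])² = 1650 − 1444 = 206.
Chebyshev's inequality: Pr(|X − μ| ≥ t) ≤ Var(X)/t² = 206/4356 = 0.0473.

0.047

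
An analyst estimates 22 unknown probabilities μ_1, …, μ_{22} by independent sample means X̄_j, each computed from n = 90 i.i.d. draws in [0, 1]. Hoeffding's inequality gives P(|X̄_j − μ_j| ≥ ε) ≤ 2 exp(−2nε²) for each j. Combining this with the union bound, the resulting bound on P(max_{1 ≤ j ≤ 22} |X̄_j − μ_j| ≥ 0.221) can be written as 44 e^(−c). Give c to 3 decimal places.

Union bound over the 22 events: P(max_{1 ≤ j ≤ 22} |X̄_j − μ_j| ≥ 0.221) ≤ 22·2·exp(−2nε²) = 44 exp(−2·90·0.221²).
So c = 2·90·0.221² = 8.7914.

8.791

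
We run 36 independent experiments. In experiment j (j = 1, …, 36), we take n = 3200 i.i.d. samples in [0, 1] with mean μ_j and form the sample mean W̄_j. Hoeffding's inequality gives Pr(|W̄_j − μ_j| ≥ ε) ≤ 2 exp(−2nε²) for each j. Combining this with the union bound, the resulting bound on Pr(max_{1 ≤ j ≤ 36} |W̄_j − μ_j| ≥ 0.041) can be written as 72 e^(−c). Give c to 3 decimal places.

Union bound over the 36 events: Pr(max_{1 ≤ j ≤ 36} |W̄_j − μ_j| ≥ 0.041) ≤ 36·2·exp(−2nε²) = 72 exp(−2·3200·0.041²).
So c = 2·3200·0.041² = 10.7584.

10.758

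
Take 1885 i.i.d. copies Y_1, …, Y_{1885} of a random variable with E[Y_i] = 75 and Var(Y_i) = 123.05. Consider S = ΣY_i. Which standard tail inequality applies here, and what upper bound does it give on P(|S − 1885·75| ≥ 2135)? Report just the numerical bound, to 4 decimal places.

0.0509

With mean and variance of each term known, Chebyshev's inequality bounds the deviation of the sum (or sample mean).
Var(S) = n·Var(Y_i) = 1885·123.05 = 231949.25.
Chebyshev: P(|S − 1885·75| ≥ 2135) ≤ Var(S)/2135² = 231949.25/4558225 = 0.0509.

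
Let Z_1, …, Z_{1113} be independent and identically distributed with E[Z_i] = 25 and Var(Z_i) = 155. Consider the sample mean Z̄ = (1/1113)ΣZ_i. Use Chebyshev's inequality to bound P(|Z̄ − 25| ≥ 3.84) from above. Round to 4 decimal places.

Var(Z̄) = Var(Z_i)/n = 155/1113 = 0.13926.
Chebyshev: P(|Z̄ − 25| ≥ 3.84) ≤ Var(Z̄)/(3.84)² = 155/(1113·3.84²) = 0.0094.

0.0094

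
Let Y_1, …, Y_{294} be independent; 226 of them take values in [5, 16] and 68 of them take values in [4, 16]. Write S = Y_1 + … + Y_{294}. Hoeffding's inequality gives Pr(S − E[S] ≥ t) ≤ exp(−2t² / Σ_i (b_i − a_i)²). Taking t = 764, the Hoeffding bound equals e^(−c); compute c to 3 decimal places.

Σ(b_i − a_i)² = 226·11² + 68·12² = 37138.
c = 2t² / 37138 = 2·764² / 37138 = 31.4339.

31.434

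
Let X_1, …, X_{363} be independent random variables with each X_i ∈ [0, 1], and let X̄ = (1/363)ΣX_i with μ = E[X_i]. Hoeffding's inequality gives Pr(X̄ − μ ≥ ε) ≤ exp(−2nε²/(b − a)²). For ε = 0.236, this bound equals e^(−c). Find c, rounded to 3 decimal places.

40.435

c = 2nε²/(b − a)² = 2·363·0.236² / 1² = 40.4353.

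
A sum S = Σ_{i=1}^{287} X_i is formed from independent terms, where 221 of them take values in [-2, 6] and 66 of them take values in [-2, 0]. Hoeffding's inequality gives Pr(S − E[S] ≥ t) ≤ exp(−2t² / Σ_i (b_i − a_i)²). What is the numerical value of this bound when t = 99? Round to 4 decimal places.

Σ(b_i − a_i)² = 221·8² + 66·2² = 14408.
Exponent = 2·99² / 14408 = 1.36049.
Bound = exp(−1.36049) = 0.25653.

0.2565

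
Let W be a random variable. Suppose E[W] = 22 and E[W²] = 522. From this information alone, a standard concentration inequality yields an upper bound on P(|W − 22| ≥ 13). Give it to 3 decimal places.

The first two moments determine the variance, so Chebyshev's inequality is the sharpest standard bound available.
Var(W) = E[W²] − (E[W])² = 522 − 484 = 38.
Chebyshev's inequality: P(|W − μ| ≥ t) ≤ Var(W)/t² = 38/169 = 0.2249.

0.225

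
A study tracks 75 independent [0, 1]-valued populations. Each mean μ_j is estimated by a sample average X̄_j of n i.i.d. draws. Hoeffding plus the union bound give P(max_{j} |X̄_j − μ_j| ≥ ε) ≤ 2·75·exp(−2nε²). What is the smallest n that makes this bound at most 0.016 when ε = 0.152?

Need 2·75·exp(−2nε²) ≤ 0.016, i.e. exp(−2nε²) ≤ 0.016/150.
So 2nε² ≥ ln(150/0.016) = 9.145802.
Hence n ≥ 9.145802/(2·0.152²) = 197.927.
The smallest integer n is 198.

198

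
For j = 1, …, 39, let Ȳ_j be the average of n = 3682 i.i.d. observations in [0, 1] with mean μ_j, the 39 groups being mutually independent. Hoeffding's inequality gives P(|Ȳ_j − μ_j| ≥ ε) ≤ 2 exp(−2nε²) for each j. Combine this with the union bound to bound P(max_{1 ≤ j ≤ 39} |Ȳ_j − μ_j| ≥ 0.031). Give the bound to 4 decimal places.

Per-experiment Hoeffding bound: 2·exp(−2·3682·0.031²) = 2·exp(−7.07680) = 0.0016889.
Union bound over 39 events: 39·0.0016889 = 0.06587.

0.0659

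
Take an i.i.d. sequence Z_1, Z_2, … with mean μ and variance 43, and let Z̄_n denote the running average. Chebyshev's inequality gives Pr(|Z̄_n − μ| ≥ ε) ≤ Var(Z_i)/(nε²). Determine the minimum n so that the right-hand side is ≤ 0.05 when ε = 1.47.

398

Require 43/(n·1.47²) ≤ 0.05, i.e. n ≥ 43/(0.05·1.47²) = 397.982.
The smallest integer n is 398.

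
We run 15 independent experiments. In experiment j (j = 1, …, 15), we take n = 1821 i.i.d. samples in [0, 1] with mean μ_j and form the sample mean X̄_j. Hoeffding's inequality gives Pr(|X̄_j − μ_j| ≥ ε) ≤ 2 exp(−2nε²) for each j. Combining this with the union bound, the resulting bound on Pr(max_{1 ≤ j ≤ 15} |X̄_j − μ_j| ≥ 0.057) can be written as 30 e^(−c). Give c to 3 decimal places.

11.833

Union bound over the 15 events: Pr(max_{1 ≤ j ≤ 15} |X̄_j − μ_j| ≥ 0.057) ≤ 15·2·exp(−2nε²) = 30 exp(−2·1821·0.057²).
So c = 2·1821·0.057² = 11.8329.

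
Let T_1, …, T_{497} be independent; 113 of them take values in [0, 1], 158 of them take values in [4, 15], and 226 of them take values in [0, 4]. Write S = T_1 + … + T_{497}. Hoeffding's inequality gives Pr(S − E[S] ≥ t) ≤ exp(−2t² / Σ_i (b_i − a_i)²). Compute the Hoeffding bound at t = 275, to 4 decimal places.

Σ(b_i − a_i)² = 113·1² + 158·11² + 226·4² = 22847.
Exponent = 2·275² / 22847 = 6.62013.
Bound = exp(−6.62013) = 0.00133.

0.0013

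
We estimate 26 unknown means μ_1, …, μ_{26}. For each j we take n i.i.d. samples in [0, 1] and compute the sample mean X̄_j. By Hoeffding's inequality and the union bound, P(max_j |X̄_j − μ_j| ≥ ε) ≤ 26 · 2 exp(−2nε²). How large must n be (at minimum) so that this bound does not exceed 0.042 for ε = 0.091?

430

Need 2·26·exp(−2nε²) ≤ 0.042, i.e. exp(−2nε²) ≤ 0.042/52.
So 2nε² ≥ ln(52/0.042) = 7.121329.
Hence n ≥ 7.121329/(2·0.091²) = 429.980.
The smallest integer n is 430.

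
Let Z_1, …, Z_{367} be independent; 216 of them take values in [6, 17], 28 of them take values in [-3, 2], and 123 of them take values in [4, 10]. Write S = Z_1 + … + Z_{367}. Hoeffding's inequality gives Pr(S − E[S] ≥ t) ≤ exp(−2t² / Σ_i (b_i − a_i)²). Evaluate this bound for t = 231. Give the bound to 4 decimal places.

0.0329

Σ(b_i − a_i)² = 216·11² + 28·5² + 123·6² = 31264.
Exponent = 2·231² / 31264 = 3.41357.
Bound = exp(−3.41357) = 0.03292.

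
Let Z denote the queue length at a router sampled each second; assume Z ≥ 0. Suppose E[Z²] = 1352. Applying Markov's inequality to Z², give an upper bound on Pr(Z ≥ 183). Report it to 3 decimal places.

Since Z ≥ 0, the event {Z ≥ 183} is the same as {Z² ≥ 33489}.
Markov's inequality applied to Z² gives Pr(Z² ≥ 33489) ≤ E[Z²]/33489 = 1352/33489 = 0.0404.

0.040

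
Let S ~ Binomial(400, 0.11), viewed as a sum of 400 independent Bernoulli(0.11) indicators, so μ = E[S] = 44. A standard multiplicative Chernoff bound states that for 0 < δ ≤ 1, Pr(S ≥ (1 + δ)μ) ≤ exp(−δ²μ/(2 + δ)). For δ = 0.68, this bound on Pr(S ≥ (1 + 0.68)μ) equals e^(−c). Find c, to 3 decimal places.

c = δ²μ/(2 + δ) = 0.68²·44/(2 + 0.68) = 7.5916.

7.592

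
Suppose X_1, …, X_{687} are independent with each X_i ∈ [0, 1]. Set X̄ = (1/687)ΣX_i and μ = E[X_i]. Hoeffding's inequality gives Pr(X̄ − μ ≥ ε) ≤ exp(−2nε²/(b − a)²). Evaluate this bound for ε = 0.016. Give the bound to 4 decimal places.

Exponent: 2nε²/(b − a)² = 2·687·0.016² / 1² = 0.35174.
Bound = exp(−0.35174) = 0.70346.

0.7035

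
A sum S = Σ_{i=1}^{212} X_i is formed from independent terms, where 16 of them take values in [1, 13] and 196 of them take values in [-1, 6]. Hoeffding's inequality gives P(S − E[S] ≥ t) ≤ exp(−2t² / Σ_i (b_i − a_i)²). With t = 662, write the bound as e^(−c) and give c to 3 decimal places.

Σ(b_i − a_i)² = 16·12² + 196·7² = 11908.
c = 2t² / 11908 = 2·662² / 11908 = 73.6050.

73.605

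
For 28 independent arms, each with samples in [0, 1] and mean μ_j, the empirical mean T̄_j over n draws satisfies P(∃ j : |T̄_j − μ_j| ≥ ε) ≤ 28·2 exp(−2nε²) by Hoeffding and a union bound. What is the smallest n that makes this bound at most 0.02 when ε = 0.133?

225

Need 2·28·exp(−2nε²) ≤ 0.02, i.e. exp(−2nε²) ≤ 0.02/56.
So 2nε² ≥ ln(56/0.02) = 7.937375.
Hence n ≥ 7.937375/(2·0.133²) = 224.359.
The smallest integer n is 225.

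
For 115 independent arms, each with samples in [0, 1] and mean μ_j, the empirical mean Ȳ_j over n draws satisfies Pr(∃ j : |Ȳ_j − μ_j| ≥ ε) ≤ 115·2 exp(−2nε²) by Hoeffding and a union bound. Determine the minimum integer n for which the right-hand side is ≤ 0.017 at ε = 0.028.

Need 2·115·exp(−2nε²) ≤ 0.017, i.e. exp(−2nε²) ≤ 0.017/230.
So 2nε² ≥ ln(230/0.017) = 9.512621.
Hence n ≥ 9.512621/(2·0.028²) = 6066.723.
The smallest integer n is 6067.

6067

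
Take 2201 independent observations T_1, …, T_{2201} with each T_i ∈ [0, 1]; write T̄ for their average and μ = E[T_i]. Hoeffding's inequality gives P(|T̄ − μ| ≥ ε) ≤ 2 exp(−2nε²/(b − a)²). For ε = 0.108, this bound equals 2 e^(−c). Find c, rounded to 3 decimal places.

51.345

c = 2nε²/(b − a)² = 2·2201·0.108² / 1² = 51.3449.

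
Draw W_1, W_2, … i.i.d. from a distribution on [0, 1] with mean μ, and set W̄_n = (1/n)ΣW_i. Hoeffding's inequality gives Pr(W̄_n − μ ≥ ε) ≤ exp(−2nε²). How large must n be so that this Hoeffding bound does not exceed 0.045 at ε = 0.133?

Require exp(−2nε²) ≤ 0.045, i.e. 2nε² ≥ ln(1/0.045) = 3.101093.
So n ≥ 3.101093 / (2·0.133²) = 87.656.
The smallest integer n is 88.

88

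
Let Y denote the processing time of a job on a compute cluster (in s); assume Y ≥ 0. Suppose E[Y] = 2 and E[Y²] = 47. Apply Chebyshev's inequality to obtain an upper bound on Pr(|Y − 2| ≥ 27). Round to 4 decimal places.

0.0590

Var(Y) = E[Y²] − (E[Y])² = 47 − 4 = 43.
Chebyshev's inequality: Pr(|Y − μ| ≥ t) ≤ Var(Y)/t² = 43/729 = 0.0590.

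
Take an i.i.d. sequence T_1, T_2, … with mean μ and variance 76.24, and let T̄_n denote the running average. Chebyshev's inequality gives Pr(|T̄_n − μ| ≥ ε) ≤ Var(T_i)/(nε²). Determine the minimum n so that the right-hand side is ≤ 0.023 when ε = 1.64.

1233

Require 76.24/(n·1.64²) ≤ 0.023, i.e. n ≥ 76.24/(0.023·1.64²) = 1232.444.
The smallest integer n is 1233.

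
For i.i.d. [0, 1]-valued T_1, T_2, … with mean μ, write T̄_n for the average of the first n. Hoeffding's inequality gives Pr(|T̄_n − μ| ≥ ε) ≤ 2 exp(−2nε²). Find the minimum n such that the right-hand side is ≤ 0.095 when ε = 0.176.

50

Require 2·exp(−2nε²) ≤ 0.095, i.e. 2nε² ≥ ln(2/0.095) = 3.047026.
So n ≥ 3.047026 / (2·0.176²) = 49.184.
The smallest integer n is 50.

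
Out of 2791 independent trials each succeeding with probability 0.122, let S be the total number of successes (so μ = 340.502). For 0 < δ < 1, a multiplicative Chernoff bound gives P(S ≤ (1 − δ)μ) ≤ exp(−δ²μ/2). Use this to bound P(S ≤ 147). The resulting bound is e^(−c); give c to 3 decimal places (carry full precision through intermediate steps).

54.982

Write 147 = (1 − δ)μ, so δ = 1 − 147/340.502 = 0.5682845…
Then the exponent is δ²μ/2 = (μ − 147)²/(2μ) = 54.982091.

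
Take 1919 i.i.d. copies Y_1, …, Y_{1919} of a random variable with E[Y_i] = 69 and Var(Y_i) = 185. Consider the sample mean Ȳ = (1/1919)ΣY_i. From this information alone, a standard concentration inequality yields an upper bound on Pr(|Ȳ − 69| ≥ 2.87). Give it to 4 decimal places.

0.0117

With mean and variance of each term known, Chebyshev's inequality bounds the deviation of the sum (or sample mean).
Var(Ȳ) = Var(Y_i)/n = 185/1919 = 0.096404.
Chebyshev: Pr(|Ȳ − 69| ≥ 2.87) ≤ Var(Ȳ)/(2.87)² = 185/(1919·2.87²) = 0.0117.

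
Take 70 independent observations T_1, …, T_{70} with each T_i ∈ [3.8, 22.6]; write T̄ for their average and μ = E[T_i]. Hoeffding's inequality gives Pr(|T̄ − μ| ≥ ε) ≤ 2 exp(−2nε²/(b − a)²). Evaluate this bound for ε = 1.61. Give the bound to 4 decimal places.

0.7163

Exponent: 2nε²/(b − a)² = 2·70·1.61² / 18.8² = 1.02675.
Bound = 2·exp(−1.02675) = 0.71634.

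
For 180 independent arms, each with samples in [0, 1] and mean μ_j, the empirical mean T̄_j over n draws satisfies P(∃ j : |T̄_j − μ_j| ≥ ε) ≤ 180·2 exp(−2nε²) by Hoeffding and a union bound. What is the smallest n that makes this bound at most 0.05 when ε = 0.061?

1194

Need 2·180·exp(−2nε²) ≤ 0.05, i.e. exp(−2nε²) ≤ 0.05/360.
So 2nε² ≥ ln(360/0.05) = 8.881836.
Hence n ≥ 8.881836/(2·0.061²) = 1193.474.
The smallest integer n is 1194.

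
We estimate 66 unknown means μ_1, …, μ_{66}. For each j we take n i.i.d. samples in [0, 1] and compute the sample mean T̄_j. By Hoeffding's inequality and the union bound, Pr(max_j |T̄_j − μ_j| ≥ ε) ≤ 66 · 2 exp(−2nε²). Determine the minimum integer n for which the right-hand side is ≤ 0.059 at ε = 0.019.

Need 2·66·exp(−2nε²) ≤ 0.059, i.e. exp(−2nε²) ≤ 0.059/132.
So 2nε² ≥ ln(132/0.059) = 7.713020.
Hence n ≥ 7.713020/(2·0.019²) = 10682.853.
The smallest integer n is 10683.

10683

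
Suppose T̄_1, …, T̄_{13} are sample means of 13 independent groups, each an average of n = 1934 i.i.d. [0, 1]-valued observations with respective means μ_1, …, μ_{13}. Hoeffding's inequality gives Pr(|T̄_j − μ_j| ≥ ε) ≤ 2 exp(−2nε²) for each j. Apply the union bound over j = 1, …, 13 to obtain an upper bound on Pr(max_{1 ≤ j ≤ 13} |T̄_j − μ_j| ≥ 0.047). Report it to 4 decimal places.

Per-experiment Hoeffding bound: 2·exp(−2·1934·0.047²) = 2·exp(−8.54441) = 0.00038926.
Union bound over 13 events: 13·0.00038926 = 0.00506.

0.0051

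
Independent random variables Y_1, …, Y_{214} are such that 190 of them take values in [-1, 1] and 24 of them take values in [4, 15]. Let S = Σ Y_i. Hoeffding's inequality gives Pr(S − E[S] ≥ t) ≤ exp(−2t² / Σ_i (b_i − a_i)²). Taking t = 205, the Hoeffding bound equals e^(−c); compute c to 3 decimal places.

Σ(b_i − a_i)² = 190·2² + 24·11² = 3664.
c = 2t² / 3664 = 2·205² / 3664 = 22.9394.

22.939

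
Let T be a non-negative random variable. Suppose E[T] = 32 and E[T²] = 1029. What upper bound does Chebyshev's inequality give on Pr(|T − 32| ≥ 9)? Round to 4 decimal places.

Var(T) = E[T²] − (E[T])² = 1029 − 1024 = 5.
Chebyshev's inequality: Pr(|T − μ| ≥ t) ≤ Var(T)/t² = 5/81 = 0.0617.

0.0617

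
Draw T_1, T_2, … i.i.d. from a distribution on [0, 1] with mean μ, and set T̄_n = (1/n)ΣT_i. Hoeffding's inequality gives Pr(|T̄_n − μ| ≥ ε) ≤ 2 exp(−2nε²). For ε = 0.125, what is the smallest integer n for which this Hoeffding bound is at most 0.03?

Require 2·exp(−2nε²) ≤ 0.03, i.e. 2nε² ≥ ln(2/0.03) = 4.199705.
So n ≥ 4.199705 / (2·0.125²) = 134.391.
The smallest integer n is 135.

135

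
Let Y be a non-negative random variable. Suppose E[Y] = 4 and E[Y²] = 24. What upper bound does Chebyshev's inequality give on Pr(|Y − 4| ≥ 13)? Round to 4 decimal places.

0.0473

Var(Y) = E[Y²] − (E[Y])² = 24 − 16 = 8.
Chebyshev's inequality: Pr(|Y − μ| ≥ t) ≤ Var(Y)/t² = 8/169 = 0.0473.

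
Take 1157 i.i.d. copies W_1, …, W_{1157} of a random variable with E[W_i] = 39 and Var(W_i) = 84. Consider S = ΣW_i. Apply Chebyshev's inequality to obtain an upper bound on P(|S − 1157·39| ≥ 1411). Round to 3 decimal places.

0.049

Var(S) = n·Var(W_i) = 1157·84 = 97188.
Chebyshev: P(|S − 1157·39| ≥ 1411) ≤ Var(S)/1411² = 97188/1990921 = 0.0488.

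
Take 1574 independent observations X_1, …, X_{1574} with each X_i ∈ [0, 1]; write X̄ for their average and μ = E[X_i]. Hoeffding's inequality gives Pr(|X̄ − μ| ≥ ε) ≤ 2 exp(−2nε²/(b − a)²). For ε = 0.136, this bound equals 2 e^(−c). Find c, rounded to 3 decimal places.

58.225

c = 2nε²/(b − a)² = 2·1574·0.136² / 1² = 58.2254.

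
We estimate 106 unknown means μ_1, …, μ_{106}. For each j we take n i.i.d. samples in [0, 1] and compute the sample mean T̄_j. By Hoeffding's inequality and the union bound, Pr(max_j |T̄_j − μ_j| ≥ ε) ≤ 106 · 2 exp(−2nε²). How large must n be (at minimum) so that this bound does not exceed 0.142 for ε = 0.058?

1087

Need 2·106·exp(−2nε²) ≤ 0.142, i.e. exp(−2nε²) ≤ 0.142/212.
So 2nε² ≥ ln(212/0.142) = 7.308514.
Hence n ≥ 7.308514/(2·0.058²) = 1086.283.
The smallest integer n is 1087.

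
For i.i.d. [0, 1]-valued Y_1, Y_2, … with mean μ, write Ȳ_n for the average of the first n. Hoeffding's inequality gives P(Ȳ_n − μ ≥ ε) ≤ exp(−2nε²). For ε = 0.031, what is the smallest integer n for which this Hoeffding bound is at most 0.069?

1392

Require exp(−2nε²) ≤ 0.069, i.e. 2nε² ≥ ln(1/0.069) = 2.673649.
So n ≥ 2.673649 / (2·0.031²) = 1391.076.
The smallest integer n is 1392.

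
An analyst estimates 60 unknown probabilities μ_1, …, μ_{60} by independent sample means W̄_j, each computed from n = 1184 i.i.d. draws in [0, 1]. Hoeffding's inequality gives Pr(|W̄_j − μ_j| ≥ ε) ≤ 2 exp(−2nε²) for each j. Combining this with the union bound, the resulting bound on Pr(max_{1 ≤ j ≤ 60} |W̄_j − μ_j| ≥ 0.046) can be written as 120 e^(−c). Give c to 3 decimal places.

5.011

Union bound over the 60 events: Pr(max_{1 ≤ j ≤ 60} |W̄_j − μ_j| ≥ 0.046) ≤ 60·2·exp(−2nε²) = 120 exp(−2·1184·0.046²).
So c = 2·1184·0.046² = 5.0107.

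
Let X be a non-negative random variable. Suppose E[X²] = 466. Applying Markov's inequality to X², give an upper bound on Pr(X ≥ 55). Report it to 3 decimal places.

Since X ≥ 0, the event {X ≥ 55} is the same as {X² ≥ 3025}.
Markov's inequality applied to X² gives Pr(X² ≥ 3025) ≤ E[X²]/3025 = 466/3025 = 0.1540.

0.154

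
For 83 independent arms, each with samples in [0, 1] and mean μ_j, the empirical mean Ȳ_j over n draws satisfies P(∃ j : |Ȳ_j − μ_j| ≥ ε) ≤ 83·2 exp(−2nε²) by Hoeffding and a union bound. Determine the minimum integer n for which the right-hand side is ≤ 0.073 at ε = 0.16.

Need 2·83·exp(−2nε²) ≤ 0.073, i.e. exp(−2nε²) ≤ 0.073/166.
So 2nε² ≥ ln(166/0.073) = 7.729284.
Hence n ≥ 7.729284/(2·0.16²) = 150.963.
The smallest integer n is 151.

151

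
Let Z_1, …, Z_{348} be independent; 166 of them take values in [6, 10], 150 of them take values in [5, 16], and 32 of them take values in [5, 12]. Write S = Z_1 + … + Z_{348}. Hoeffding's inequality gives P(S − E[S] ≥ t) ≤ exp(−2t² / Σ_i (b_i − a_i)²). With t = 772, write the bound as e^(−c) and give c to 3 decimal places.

Σ(b_i − a_i)² = 166·4² + 150·11² + 32·7² = 22374.
c = 2t² / 22374 = 2·772² / 22374 = 53.2747.

53.275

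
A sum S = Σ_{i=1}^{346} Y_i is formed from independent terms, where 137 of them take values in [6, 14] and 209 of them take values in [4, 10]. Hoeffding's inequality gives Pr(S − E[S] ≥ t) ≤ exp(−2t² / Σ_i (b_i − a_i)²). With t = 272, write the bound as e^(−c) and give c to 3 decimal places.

Σ(b_i − a_i)² = 137·8² + 209·6² = 16292.
c = 2t² / 16292 = 2·272² / 16292 = 9.0822.

9.082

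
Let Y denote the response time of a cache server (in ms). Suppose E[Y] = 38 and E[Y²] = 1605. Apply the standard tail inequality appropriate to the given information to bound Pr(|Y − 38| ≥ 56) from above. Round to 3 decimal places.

The first two moments determine the variance, so Chebyshev's inequality is the sharpest standard bound available.
Var(Y) = E[Y²] − (E[Y])² = 1605 − 1444 = 161.
Chebyshev's inequality: Pr(|Y − μ| ≥ t) ≤ Var(Y)/t² = 161/3136 = 0.0513.

0.051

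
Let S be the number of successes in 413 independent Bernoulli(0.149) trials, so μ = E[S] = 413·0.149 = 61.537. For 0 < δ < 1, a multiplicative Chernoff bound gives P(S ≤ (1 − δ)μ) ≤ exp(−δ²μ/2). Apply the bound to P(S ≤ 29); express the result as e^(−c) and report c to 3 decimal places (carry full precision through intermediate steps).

Write 29 = (1 − δ)μ, so δ = 1 − 29/61.537 = 0.5287388…
Then the exponent is δ²μ/2 = (μ − 29)²/(2μ) = 8.601787.

8.602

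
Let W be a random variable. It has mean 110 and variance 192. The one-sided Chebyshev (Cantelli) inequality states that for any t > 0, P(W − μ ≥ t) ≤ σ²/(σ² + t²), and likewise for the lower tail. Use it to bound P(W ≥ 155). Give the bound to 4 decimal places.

Here σ² = 192 and t = 45, so σ² + t² = 2217.
Cantelli's bound: 192/2217 = 0.0866.

0.0866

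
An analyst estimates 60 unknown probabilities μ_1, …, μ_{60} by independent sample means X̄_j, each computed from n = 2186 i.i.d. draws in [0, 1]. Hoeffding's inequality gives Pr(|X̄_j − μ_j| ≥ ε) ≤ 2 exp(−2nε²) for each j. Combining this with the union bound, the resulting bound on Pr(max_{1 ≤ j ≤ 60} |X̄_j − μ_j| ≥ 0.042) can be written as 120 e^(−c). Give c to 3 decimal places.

Union bound over the 60 events: Pr(max_{1 ≤ j ≤ 60} |X̄_j − μ_j| ≥ 0.042) ≤ 60·2·exp(−2nε²) = 120 exp(−2·2186·0.042²).
So c = 2·2186·0.042² = 7.7122.

7.712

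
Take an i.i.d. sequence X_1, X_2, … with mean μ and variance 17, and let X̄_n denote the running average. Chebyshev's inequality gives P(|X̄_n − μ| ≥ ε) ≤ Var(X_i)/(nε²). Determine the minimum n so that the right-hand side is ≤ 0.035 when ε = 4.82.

Require 17/(n·4.82²) ≤ 0.035, i.e. n ≥ 17/(0.035·4.82²) = 20.907.
The smallest integer n is 21.

21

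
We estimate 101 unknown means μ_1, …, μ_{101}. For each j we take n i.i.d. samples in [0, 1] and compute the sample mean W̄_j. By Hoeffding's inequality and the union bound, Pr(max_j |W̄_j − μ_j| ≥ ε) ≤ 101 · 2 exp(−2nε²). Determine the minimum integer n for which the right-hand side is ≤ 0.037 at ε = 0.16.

169

Need 2·101·exp(−2nε²) ≤ 0.037, i.e. exp(−2nε²) ≤ 0.037/202.
So 2nε² ≥ ln(202/0.037) = 8.605105.
Hence n ≥ 8.605105/(2·0.16²) = 168.068.
The smallest integer n is 169.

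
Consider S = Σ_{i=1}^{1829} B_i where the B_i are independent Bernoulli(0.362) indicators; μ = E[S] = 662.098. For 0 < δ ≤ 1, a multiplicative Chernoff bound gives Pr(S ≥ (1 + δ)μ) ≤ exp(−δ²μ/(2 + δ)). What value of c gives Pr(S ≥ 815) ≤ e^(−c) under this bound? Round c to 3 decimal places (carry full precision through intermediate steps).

Write 815 = (1 + δ)μ, so δ = 815/662.098 − 1 = 0.2309356…
Then the exponent is δ²μ/(2 + δ) = (815 − μ)² / (μ·(2 + δ)) = 15.827671.

15.828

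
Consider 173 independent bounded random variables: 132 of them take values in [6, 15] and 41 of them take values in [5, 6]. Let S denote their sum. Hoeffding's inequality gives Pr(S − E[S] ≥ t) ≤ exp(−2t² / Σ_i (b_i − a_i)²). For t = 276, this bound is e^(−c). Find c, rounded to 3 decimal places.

14.195

Σ(b_i − a_i)² = 132·9² + 41·1² = 10733.
c = 2t² / 10733 = 2·276² / 10733 = 14.1947.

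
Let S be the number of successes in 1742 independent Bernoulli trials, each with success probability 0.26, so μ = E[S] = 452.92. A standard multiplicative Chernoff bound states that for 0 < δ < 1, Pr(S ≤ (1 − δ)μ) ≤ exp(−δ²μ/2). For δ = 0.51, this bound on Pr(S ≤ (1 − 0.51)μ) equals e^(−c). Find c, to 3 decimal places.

c = δ²μ/2 = 0.51²·452.92/2 = 58.9022.

58.902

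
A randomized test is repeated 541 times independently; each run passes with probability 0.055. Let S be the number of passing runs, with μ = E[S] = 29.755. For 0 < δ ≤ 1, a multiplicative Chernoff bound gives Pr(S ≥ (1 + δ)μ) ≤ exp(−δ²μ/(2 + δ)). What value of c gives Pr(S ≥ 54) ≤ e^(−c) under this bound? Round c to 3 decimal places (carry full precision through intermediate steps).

7.018

Write 54 = (1 + δ)μ, so δ = 54/29.755 − 1 = 0.814821…
Then the exponent is δ²μ/(2 + δ) = (54 − μ)² / (μ·(2 + δ)) = 7.018328.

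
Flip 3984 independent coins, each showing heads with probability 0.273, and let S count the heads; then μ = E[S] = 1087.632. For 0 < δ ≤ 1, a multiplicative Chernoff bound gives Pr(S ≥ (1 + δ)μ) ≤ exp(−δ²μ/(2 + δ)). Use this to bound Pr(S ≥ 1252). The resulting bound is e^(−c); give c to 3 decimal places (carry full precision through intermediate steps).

Write 1252 = (1 + δ)μ, so δ = 1252/1087.632 − 1 = 0.1511246…
Then the exponent is δ²μ/(2 + δ) = (1252 − μ)² / (μ·(2 + δ)) = 11.547474.

11.547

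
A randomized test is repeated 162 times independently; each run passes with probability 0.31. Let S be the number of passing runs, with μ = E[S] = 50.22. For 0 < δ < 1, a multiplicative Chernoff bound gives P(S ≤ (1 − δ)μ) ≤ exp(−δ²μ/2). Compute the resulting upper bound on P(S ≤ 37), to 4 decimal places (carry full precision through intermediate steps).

Write 37 = (1 − δ)μ, so δ = 1 − 37/50.22 = 0.2632417…
Then the exponent is δ²μ/2 = (μ − 37)²/(2μ) = 1.740028.
Bound = exp(−1.740028) = 0.17552.

0.1755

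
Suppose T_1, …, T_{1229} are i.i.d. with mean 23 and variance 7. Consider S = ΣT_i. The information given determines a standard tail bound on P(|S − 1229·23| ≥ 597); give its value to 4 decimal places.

With mean and variance of each term known, Chebyshev's inequality bounds the deviation of the sum (or sample mean).
Var(S) = n·Var(T_i) = 1229·7 = 8603.
Chebyshev: P(|S − 1229·23| ≥ 597) ≤ Var(S)/597² = 8603/356409 = 0.0241.

0.0241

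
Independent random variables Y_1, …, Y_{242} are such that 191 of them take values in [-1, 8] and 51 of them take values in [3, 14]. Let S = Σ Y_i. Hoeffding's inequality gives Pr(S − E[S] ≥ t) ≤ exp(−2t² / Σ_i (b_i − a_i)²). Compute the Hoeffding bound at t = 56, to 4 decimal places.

Σ(b_i − a_i)² = 191·9² + 51·11² = 21642.
Exponent = 2·56² / 21642 = 0.28981.
Bound = exp(−0.28981) = 0.74841.

0.7484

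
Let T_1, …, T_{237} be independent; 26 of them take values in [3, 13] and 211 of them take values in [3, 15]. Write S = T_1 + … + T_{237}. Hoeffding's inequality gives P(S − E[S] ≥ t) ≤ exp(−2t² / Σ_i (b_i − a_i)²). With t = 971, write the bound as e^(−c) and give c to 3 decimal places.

57.170

Σ(b_i − a_i)² = 26·10² + 211·12² = 32984.
c = 2t² / 32984 = 2·971² / 32984 = 57.1696.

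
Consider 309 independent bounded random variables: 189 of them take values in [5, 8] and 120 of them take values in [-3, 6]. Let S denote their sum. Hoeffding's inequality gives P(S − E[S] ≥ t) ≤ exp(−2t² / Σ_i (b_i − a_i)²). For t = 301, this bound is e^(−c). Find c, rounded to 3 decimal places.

Σ(b_i − a_i)² = 189·3² + 120·9² = 11421.
c = 2t² / 11421 = 2·301² / 11421 = 15.8657.

15.866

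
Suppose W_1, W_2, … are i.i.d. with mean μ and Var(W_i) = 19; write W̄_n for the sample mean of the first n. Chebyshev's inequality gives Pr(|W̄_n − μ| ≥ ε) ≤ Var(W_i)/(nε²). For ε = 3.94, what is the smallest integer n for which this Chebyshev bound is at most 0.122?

11

Require 19/(n·3.94²) ≤ 0.122, i.e. n ≥ 19/(0.122·3.94²) = 10.032.
The smallest integer n is 11.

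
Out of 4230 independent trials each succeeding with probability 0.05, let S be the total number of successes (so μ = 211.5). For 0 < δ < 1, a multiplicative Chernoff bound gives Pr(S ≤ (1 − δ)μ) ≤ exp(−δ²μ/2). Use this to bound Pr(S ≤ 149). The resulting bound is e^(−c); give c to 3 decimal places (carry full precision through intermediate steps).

Write 149 = (1 − δ)μ, so δ = 1 − 149/211.5 = 0.2955083…
Then the exponent is δ²μ/2 = (μ − 149)²/(2μ) = 9.234634.

9.235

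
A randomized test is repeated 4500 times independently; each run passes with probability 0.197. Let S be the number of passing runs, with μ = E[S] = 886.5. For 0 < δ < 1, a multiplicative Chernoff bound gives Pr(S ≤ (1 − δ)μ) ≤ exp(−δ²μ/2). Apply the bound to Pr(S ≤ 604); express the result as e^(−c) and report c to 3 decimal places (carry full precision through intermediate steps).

Write 604 = (1 − δ)μ, so δ = 1 − 604/886.5 = 0.3186689…
Then the exponent is δ²μ/2 = (μ − 604)²/(2μ) = 45.011985.

45.012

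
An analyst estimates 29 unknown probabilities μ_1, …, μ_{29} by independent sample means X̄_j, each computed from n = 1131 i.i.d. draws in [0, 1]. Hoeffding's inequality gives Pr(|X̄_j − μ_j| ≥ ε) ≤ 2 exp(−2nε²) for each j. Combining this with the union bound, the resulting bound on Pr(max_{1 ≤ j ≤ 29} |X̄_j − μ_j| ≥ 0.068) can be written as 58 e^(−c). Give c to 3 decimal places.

Union bound over the 29 events: Pr(max_{1 ≤ j ≤ 29} |X̄_j − μ_j| ≥ 0.068) ≤ 29·2·exp(−2nε²) = 58 exp(−2·1131·0.068²).
So c = 2·1131·0.068² = 10.4595.

10.459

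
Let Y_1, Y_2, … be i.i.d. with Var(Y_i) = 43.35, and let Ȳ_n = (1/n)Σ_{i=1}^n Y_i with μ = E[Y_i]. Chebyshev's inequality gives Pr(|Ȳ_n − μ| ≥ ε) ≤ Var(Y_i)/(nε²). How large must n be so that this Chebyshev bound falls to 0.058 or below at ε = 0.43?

4043

Require 43.35/(n·0.43²) ≤ 0.058, i.e. n ≥ 43.35/(0.058·0.43²) = 4042.260.
The smallest integer n is 4043.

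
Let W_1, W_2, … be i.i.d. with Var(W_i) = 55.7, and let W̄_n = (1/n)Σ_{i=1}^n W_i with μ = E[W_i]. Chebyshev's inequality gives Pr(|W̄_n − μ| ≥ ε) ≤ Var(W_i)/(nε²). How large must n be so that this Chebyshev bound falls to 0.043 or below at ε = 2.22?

Require 55.7/(n·2.22²) ≤ 0.043, i.e. n ≥ 55.7/(0.043·2.22²) = 262.834.
The smallest integer n is 263.

263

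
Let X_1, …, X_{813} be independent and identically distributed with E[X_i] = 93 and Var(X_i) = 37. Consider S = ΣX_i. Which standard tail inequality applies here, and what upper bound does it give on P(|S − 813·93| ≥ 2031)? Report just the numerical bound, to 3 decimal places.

With mean and variance of each term known, Chebyshev's inequality bounds the deviation of the sum (or sample mean).
Var(S) = n·Var(X_i) = 813·37 = 30081.
Chebyshev: P(|S − 813·93| ≥ 2031) ≤ Var(S)/2031² = 30081/4124961 = 0.0073.

0.007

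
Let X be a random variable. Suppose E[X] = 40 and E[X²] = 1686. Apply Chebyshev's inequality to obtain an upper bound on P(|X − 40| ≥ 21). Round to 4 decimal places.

Var(X) = E[X²] − (E[X])² = 1686 − 1600 = 86.
Chebyshev's inequality: P(|X − μ| ≥ t) ≤ Var(X)/t² = 86/441 = 0.1950.

0.1950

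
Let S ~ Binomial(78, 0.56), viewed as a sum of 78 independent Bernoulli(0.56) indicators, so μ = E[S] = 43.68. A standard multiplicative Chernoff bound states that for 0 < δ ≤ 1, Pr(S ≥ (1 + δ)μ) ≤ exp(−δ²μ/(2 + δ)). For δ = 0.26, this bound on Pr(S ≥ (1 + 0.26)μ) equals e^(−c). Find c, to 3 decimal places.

c = δ²μ/(2 + δ) = 0.26²·43.68/(2 + 0.26) = 1.3065.

1.307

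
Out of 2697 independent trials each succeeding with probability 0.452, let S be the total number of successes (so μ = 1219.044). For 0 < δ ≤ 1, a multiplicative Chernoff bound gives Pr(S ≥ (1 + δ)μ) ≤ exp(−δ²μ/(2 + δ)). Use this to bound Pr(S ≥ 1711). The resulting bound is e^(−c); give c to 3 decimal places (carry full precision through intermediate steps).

82.600

Write 1711 = (1 + δ)μ, so δ = 1711/1219.044 − 1 = 0.4035589…
Then the exponent is δ²μ/(2 + δ) = (1711 − μ)² / (μ·(2 + δ)) = 82.599683.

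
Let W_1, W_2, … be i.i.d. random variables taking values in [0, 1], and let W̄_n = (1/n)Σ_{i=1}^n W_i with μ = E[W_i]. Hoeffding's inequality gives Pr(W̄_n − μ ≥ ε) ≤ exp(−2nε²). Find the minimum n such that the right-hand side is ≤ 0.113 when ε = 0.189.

Require exp(−2nε²) ≤ 0.113, i.e. 2nε² ≥ ln(1/0.113) = 2.180367.
So n ≥ 2.180367 / (2·0.189²) = 30.519.
The smallest integer n is 31.

31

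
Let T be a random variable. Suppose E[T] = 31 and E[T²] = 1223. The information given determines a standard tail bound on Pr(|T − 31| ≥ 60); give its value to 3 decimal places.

0.073

The first two moments determine the variance, so Chebyshev's inequality is the sharpest standard bound available.
Var(T) = E[T²] − (E[T])² = 1223 − 961 = 262.
Chebyshev's inequality: Pr(|T − μ| ≥ t) ≤ Var(T)/t² = 262/3600 = 0.0728.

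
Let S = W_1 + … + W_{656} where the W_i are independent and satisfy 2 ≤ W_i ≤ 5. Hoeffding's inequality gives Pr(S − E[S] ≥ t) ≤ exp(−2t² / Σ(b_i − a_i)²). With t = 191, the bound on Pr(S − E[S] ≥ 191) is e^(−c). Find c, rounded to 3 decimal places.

Σ(b_i − a_i)² = 656·(3)² = 5904.
c = 2t²/5904 = 2·191²/5904 = 12.3581.

12.358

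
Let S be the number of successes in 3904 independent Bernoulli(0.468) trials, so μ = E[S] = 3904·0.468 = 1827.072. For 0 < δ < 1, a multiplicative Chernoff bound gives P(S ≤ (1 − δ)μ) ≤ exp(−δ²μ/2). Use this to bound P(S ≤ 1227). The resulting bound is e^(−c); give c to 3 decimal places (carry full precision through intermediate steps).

Write 1227 = (1 − δ)μ, so δ = 1 − 1227/1827.072 = 0.3284337…
Then the exponent is δ²μ/2 = (μ − 1227)²/(2μ) = 98.541931.

98.542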